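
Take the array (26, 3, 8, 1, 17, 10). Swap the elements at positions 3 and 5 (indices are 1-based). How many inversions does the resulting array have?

9 inversions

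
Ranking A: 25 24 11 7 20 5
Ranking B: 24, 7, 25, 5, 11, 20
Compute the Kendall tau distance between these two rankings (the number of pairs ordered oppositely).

Discordant pairs: 5

Assign each item its position (1..6) in the first ordering, then rewrite the second ordering as that position sequence:
positions: 25→1, 24→2, 11→3, 7→4, 20→5, 5→6
second ordering as positions: [2, 4, 1, 6, 3, 5]
Discordant pairs = inversions in this position sequence.
2: 1 → 1
4: 1, 3 → 2
1: 0
6: 3, 5 → 2
3: 0
5: 0
Total: 1 + 2 + 0 + 2 + 0 + 0 = 5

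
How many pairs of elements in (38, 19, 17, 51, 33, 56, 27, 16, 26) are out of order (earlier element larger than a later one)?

For each element, count later entries that are smaller:
38 → 19, 17, 33, 27, 16, 26 → 6
19 → 17, 16 → 2
17 → 16 → 1
51 → 33, 27, 16, 26 → 4
33 → 27, 16, 26 → 3
56 → 27, 16, 26 → 3
27 → 16, 26 → 2
16 → none → 0
26 → none → 0
Sum: 6 + 2 + 1 + 4 + 3 + 3 + 2 + 0 + 0 = 21

21 inversions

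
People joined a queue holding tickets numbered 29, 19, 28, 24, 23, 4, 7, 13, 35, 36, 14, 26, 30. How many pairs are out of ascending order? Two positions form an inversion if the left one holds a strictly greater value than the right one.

Count, for each position, how many later elements it exceeds:
29: 9
19: 4
28: 7
24: 5
23: 4
4: 0
7: 0
13: 0
35: 3
36: 3
14: 0
26: 0
30: 0
Sum: 9 + 4 + 7 + 5 + 4 + 0 + 0 + 0 + 3 + 3 + 0 + 0 + 0 = 35

35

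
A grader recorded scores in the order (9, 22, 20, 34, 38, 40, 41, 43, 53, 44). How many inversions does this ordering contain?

2

Sweep left to right; for each value list the smaller values that follow it:
9: 0
22: 1
20: 0
34: 0
38: 0
40: 0
41: 0
43: 0
53: 1
44: 0
Sum: 0 + 1 + 0 + 0 + 0 + 0 + 0 + 0 + 1 + 0 = 2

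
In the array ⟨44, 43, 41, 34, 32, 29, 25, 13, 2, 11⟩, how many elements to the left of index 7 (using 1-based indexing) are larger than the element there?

6

The element at index 7 is 25.
Elements before it: 44, 43, 41, 34, 32, 29
Those larger than 25: 44, 43, 41, 34, 32, 29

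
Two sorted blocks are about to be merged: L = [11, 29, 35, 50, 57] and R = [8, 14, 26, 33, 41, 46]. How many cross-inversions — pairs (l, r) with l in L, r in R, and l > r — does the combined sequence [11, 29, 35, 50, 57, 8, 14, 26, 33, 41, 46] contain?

20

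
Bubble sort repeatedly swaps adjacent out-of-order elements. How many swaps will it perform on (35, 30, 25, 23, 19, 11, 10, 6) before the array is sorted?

28 swaps

The minimum number of adjacent swaps to sort an array equals its inversion count, since every such swap removes exactly one inversion.
Count inversions — for each element, later elements that are smaller:
35: 30, 25, 23, 19, 11, 10, 6 → 7
30: 25, 23, 19, 11, 10, 6 → 6
25: 23, 19, 11, 10, 6 → 5
23: 19, 11, 10, 6 → 4
19: 11, 10, 6 → 3
11: 10, 6 → 2
10: 6 → 1
6: none → 0
Total inversions: 7 + 6 + 5 + 4 + 3 + 2 + 1 + 0 = 28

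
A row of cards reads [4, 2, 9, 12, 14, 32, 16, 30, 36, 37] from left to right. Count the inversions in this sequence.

3 inversions

Count, for each position, how many later elements it exceeds:
4: 1
2: 0
9: 0
12: 0
14: 0
32: 2
16: 0
30: 0
36: 0
37: 0
Sum: 1 + 0 + 0 + 0 + 0 + 2 + 0 + 0 + 0 + 0 = 3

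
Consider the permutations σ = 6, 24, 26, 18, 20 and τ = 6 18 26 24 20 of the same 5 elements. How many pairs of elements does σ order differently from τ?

3 discordant pairs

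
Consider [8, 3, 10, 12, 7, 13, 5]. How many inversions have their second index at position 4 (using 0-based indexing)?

The element at index 4 is 7.
Elements before it: 8, 3, 10, 12
Those larger than 7: 8, 10, 12

3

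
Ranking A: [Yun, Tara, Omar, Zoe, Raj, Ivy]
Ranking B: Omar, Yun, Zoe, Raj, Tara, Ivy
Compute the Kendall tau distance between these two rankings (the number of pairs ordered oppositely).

4

Assign each item its position (1..6) in the first ordering, then rewrite the second ordering as that position sequence:
positions: Yun→1, Tara→2, Omar→3, Zoe→4, Raj→5, Ivy→6
second ordering as positions: [3, 1, 4, 5, 2, 6]
Discordant pairs = inversions in this position sequence.
3: 1, 2 → 2
1: 0
4: 2 → 1
5: 2 → 1
2: 0
6: 0
Total: 2 + 0 + 1 + 1 + 0 + 0 = 4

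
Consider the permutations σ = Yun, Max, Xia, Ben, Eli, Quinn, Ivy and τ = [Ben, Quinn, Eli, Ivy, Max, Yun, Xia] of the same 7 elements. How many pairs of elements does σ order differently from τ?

14

Assign each item its position (1..7) in the first ordering, then rewrite the second ordering as that position sequence:
positions: Yun→1, Max→2, Xia→3, Ben→4, Eli→5, Quinn→6, Ivy→7
second ordering as positions: [4, 6, 5, 7, 2, 1, 3]
Discordant pairs = inversions in this position sequence.
4: 2, 1, 3 → 3
6: 5, 2, 1, 3 → 4
5: 2, 1, 3 → 3
7: 2, 1, 3 → 3
2: 1 → 1
1: 0
3: 0
Total: 3 + 4 + 3 + 3 + 1 + 0 + 0 = 14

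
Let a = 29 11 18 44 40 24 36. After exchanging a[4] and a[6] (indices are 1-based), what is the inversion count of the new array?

Positions 4 and 6 hold 44 and 24; after swapping, the array is [29, 11, 18, 24, 40, 44, 36].
Count, for each position, how many later elements it exceeds:
29: 3
11: 0
18: 0
24: 0
40: 1
44: 1
36: 0
Sum: 3 + 0 + 0 + 0 + 1 + 1 + 0 = 5

5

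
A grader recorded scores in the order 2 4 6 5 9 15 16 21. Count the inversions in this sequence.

There is 1 inversion.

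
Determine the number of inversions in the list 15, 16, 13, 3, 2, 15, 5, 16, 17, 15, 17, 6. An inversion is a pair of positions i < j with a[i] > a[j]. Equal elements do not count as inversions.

Count, for each position, how many later elements it exceeds:
15: 5
16: 7
13: 4
3: 1
2: 0
15: 2
5: 0
16: 2
17: 2
15: 1
17: 1
6: 0
Sum: 5 + 7 + 4 + 1 + 0 + 2 + 0 + 2 + 2 + 1 + 1 + 0 = 25

25 inversions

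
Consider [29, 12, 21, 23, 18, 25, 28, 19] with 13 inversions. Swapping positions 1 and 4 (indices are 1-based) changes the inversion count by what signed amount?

-1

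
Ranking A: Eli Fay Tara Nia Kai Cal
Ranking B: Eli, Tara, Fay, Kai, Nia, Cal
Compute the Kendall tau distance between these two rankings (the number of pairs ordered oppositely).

Assign each item its position (1..6) in the first ordering, then rewrite the second ordering as that position sequence:
positions: Eli→1, Fay→2, Tara→3, Nia→4, Kai→5, Cal→6
second ordering as positions: [1, 3, 2, 5, 4, 6]
Discordant pairs = inversions in this position sequence.
1: 0
3: 2 → 1
2: 0
5: 4 → 1
4: 0
6: 0
Total: 0 + 1 + 0 + 1 + 0 + 0 = 2

2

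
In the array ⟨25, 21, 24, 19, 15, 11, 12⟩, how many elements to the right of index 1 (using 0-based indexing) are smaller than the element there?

4

The element at index 1 is 21.
Elements after it: 24, 19, 15, 11, 12
Those smaller than 21: 19, 15, 11, 12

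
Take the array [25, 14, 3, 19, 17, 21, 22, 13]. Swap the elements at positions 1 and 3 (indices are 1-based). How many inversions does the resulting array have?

Positions 1 and 3 hold 25 and 3; after swapping, the array is [3, 14, 25, 19, 17, 21, 22, 13].
Sweep left to right; for each value list the smaller values that follow it:
3: 0
14: 1
25: 5
19: 2
17: 1
21: 1
22: 1
13: 0
Sum: 0 + 1 + 5 + 2 + 1 + 1 + 1 + 0 = 11

11 inversions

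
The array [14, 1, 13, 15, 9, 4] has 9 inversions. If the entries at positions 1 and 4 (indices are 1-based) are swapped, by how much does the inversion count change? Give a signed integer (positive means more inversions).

+1

Positions 1 and 4 hold 14 and 15; after swapping, the array is [15, 1, 13, 14, 9, 4].
For each element, count later entries that are smaller:
15 → 1, 13, 14, 9, 4 → 5
1 → none → 0
13 → 9, 4 → 2
14 → 9, 4 → 2
9 → 4 → 1
4 → none → 0
Sum: 5 + 0 + 2 + 2 + 1 + 0 = 10
Change: 10 − 9 = +1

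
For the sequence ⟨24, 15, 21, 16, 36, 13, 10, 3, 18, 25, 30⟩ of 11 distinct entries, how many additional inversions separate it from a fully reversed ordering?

28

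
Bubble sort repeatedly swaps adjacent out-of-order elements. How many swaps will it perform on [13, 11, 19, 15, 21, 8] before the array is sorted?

7

Each adjacent swap fixes exactly one inversion, so the minimum swap count equals the number of inversions.
Count inversions — for each element, later elements that are smaller:
13: 11, 8 → 2
11: 8 → 1
19: 15, 8 → 2
15: 8 → 1
21: 8 → 1
8: none → 0
Total inversions: 2 + 1 + 2 + 1 + 1 + 0 = 7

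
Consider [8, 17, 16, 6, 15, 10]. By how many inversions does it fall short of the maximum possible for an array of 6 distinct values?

Maximum inversions for 6 distinct elements is C(6, 2) = 6·5/2 = 15.
Current inversions — for each element, count later smaller elements:
8: 1
17: 4
16: 3
6: 0
15: 1
10: 0
Current total: 1 + 4 + 3 + 0 + 1 + 0 = 9
Shortfall: 15 − 9 = 6

6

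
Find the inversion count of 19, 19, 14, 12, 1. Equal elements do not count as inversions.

9 inversions

Listing every pair i<j with a[i]>a[j] (using 1-based positions):
(1,3): 19 > 14
(1,4): 19 > 12
(1,5): 19 > 1
(2,3): 19 > 14
(2,4): 19 > 12
(2,5): 19 > 1
(3,4): 14 > 12
(3,5): 14 > 1
(4,5): 12 > 1
That's 9 pairs.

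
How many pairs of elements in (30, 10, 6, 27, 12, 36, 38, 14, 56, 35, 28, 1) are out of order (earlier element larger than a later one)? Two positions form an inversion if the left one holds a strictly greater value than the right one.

29 inversions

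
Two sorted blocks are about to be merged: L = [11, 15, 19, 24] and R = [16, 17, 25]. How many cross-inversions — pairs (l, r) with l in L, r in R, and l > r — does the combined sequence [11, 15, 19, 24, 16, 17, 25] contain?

Count, for every r in R, how many entries of L exceed r:
r = 16: 19, 24 → 2
r = 17: 19, 24 → 2
r = 25: none → 0
Cross-inversions: 2 + 2 + 0 = 4

4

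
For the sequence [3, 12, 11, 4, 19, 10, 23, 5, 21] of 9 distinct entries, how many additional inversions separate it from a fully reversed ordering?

Maximum inversions for 9 distinct elements is C(9, 2) = 9·8/2 = 36.
Current inversions — for each element, count later smaller elements:
3: 0
12: 4
11: 3
4: 0
19: 2
10: 1
23: 2
5: 0
21: 0
Current total: 0 + 4 + 3 + 0 + 2 + 1 + 2 + 0 + 0 = 12
Shortfall: 36 − 12 = 24

24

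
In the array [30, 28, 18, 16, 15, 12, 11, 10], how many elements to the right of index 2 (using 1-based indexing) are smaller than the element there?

6

The element at index 2 is 28.
Elements after it: 18, 16, 15, 12, 11, 10
Those smaller than 28: 18, 16, 15, 12, 11, 10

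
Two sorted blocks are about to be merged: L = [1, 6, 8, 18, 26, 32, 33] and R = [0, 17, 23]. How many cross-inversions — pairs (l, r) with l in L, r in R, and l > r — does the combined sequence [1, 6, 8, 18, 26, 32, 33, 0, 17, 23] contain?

Split inversions: 14

Count, for every r in R, how many entries of L exceed r:
r = 0: 1, 6, 8, 18, 26, 32, 33 → 7
r = 17: 18, 26, 32, 33 → 4
r = 23: 26, 32, 33 → 3
Cross-inversions: 7 + 4 + 3 = 14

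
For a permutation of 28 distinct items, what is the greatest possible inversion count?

Inversions: 378

The maximum occurs when the array is in strictly decreasing order: every one of the C(28, 2) pairs is inverted.
C(28, 2) = 28·27/2 = 378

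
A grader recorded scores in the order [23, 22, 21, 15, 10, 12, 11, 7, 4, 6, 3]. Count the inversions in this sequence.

52 out-of-order pairs

Sweep left to right; for each value list the smaller values that follow it:
23: 10
22: 9
21: 8
15: 7
10: 4
12: 5
11: 4
7: 3
4: 1
6: 1
3: 0
Sum: 10 + 9 + 8 + 7 + 4 + 5 + 4 + 3 + 1 + 1 + 0 = 52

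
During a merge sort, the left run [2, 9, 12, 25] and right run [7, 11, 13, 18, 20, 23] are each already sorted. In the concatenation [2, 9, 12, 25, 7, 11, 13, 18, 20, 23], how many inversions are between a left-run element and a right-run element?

Take each right-half value and tally the left-half values above it:
r = 7: 9, 12, 25 → 3
r = 11: 12, 25 → 2
r = 13: 25 → 1
r = 18: 25 → 1
r = 20: 25 → 1
r = 23: 25 → 1
Cross-inversions: 3 + 2 + 1 + 1 + 1 + 1 = 9

9 split inversions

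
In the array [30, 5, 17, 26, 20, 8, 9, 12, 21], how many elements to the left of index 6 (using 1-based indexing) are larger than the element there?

The element at index 6 is 8.
Elements before it: 30, 5, 17, 26, 20
Those larger than 8: 30, 17, 26, 20

4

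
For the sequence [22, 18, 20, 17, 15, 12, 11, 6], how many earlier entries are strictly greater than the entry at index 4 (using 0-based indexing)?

4

The element at index 4 is 15.
Elements before it: 22, 18, 20, 17
Those larger than 15: 22, 18, 20, 17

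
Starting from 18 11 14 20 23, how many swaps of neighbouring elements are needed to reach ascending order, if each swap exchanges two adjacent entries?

Swaps: 2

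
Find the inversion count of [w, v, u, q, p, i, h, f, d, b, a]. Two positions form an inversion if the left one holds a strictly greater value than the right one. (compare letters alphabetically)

55 inversions

Count, for each position, how many later elements it exceeds:
w: 10
v: 9
u: 8
q: 7
p: 6
i: 5
h: 4
f: 3
d: 2
b: 1
a: 0
Sum: 10 + 9 + 8 + 7 + 6 + 5 + 4 + 3 + 2 + 1 + 0 = 55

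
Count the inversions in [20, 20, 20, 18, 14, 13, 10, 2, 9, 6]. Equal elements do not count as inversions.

Sweep left to right; for each value list the smaller values that follow it:
20 → 18, 14, 13, 10, 2, 9, 6 → 7
20 → 18, 14, 13, 10, 2, 9, 6 → 7
20 → 18, 14, 13, 10, 2, 9, 6 → 7
18 → 14, 13, 10, 2, 9, 6 → 6
14 → 13, 10, 2, 9, 6 → 5
13 → 10, 2, 9, 6 → 4
10 → 2, 9, 6 → 3
2 → none → 0
9 → 6 → 1
6 → none → 0
Sum: 7 + 7 + 7 + 6 + 5 + 4 + 3 + 0 + 1 + 0 = 40

Inversions: 40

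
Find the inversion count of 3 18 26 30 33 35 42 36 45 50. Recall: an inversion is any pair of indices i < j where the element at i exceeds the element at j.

1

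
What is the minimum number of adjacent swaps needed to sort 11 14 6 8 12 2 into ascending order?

The minimum number of adjacent swaps to sort an array equals its inversion count, since every such swap removes exactly one inversion.
Count inversions — for each element, later elements that are smaller:
11: 6, 8, 2 → 3
14: 6, 8, 12, 2 → 4
6: 2 → 1
8: 2 → 1
12: 2 → 1
2: none → 0
Total inversions: 3 + 4 + 1 + 1 + 1 + 0 = 10

10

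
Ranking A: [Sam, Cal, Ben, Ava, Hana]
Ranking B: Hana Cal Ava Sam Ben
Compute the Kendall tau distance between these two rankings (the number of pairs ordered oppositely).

Assign each item its position (1..5) in the first ordering, then rewrite the second ordering as that position sequence:
positions: Sam→1, Cal→2, Ben→3, Ava→4, Hana→5
second ordering as positions: [5, 2, 4, 1, 3]
Discordant pairs = inversions in this position sequence.
5: 2, 4, 1, 3 → 4
2: 1 → 1
4: 1, 3 → 2
1: 0
3: 0
Total: 4 + 1 + 2 + 0 + 0 = 7

7 discordant pairs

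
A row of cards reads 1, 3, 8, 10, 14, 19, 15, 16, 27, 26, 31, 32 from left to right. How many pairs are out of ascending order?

3 inversions

Element-by-element contributions:
1 → none → 0
3 → none → 0
8 → none → 0
10 → none → 0
14 → none → 0
19 → 15, 16 → 2
15 → none → 0
16 → none → 0
27 → 26 → 1
26 → none → 0
31 → none → 0
32 → none → 0
Sum: 0 + 0 + 0 + 0 + 0 + 2 + 0 + 0 + 1 + 0 + 0 + 0 = 3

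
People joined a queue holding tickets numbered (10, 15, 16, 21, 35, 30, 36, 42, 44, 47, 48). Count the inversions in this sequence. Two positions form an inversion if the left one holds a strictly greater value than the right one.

There is 1 inversion.

Element-by-element contributions:
10 → none → 0
15 → none → 0
16 → none → 0
21 → none → 0
35 → 30 → 1
30 → none → 0
36 → none → 0
42 → none → 0
44 → none → 0
47 → none → 0
48 → none → 0
Sum: 0 + 0 + 0 + 0 + 1 + 0 + 0 + 0 + 0 + 0 + 0 = 1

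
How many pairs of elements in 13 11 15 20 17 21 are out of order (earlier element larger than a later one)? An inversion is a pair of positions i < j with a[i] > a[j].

2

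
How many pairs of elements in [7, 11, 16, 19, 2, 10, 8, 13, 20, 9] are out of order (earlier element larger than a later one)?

19

Sweep left to right; for each value list the smaller values that follow it:
7 → 2 → 1
11 → 2, 10, 8, 9 → 4
16 → 2, 10, 8, 13, 9 → 5
19 → 2, 10, 8, 13, 9 → 5
2 → none → 0
10 → 8, 9 → 2
8 → none → 0
13 → 9 → 1
20 → 9 → 1
9 → none → 0
Sum: 1 + 4 + 5 + 5 + 0 + 2 + 0 + 1 + 1 + 0 = 19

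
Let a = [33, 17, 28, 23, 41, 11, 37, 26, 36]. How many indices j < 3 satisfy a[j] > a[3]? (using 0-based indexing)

The element at index 3 is 23.
Elements before it: 33, 17, 28
Those larger than 23: 33, 28

2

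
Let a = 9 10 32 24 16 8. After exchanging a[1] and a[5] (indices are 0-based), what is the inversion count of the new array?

Positions 1 and 5 hold 10 and 8; after swapping, the array is [9, 8, 32, 24, 16, 10].
Count, for each position, how many later elements it exceeds:
9: 1
8: 0
32: 3
24: 2
16: 1
10: 0
Sum: 1 + 0 + 3 + 2 + 1 + 0 = 7

7 inversions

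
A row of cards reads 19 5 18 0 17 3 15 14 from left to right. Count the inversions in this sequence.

18

Element-by-element contributions:
19 → 5, 18, 0, 17, 3, 15, 14 → 7
5 → 0, 3 → 2
18 → 0, 17, 3, 15, 14 → 5
0 → none → 0
17 → 3, 15, 14 → 3
3 → none → 0
15 → 14 → 1
14 → none → 0
Sum: 7 + 2 + 5 + 0 + 3 + 0 + 1 + 0 = 18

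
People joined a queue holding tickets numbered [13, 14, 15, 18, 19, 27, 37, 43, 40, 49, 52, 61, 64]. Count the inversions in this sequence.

Sweep left to right; for each value list the smaller values that follow it:
13 → none → 0
14 → none → 0
15 → none → 0
18 → none → 0
19 → none → 0
27 → none → 0
37 → none → 0
43 → 40 → 1
40 → none → 0
49 → none → 0
52 → none → 0
61 → none → 0
64 → none → 0
Sum: 0 + 0 + 0 + 0 + 0 + 0 + 0 + 1 + 0 + 0 + 0 + 0 + 0 = 1

There is 1 inversion.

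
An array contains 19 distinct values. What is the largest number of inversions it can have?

The maximum occurs when the array is in strictly decreasing order: every one of the C(19, 2) pairs is inverted.
C(19, 2) = 19·18/2 = 171

Inversions: 171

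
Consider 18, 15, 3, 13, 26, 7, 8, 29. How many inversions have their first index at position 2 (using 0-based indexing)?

The element at index 2 is 3.
Elements after it: 13, 26, 7, 8, 29
None of them are smaller than 3.

0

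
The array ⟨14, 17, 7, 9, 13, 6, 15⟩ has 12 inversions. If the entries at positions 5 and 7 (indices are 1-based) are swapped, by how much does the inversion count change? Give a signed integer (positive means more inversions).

Positions 5 and 7 hold 13 and 15; after swapping, the array is [14, 17, 7, 9, 15, 6, 13].
Count, for each position, how many later elements it exceeds:
14 → 7, 9, 6, 13 → 4
17 → 7, 9, 15, 6, 13 → 5
7 → 6 → 1
9 → 6 → 1
15 → 6, 13 → 2
6 → none → 0
13 → none → 0
Sum: 4 + 5 + 1 + 1 + 2 + 0 + 0 = 13
Change: 13 − 12 = +1

+1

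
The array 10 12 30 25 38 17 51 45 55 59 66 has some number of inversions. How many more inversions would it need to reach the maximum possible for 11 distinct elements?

50

Maximum inversions for 11 distinct elements is C(11, 2) = 11·10/2 = 55.
Current inversions — for each element, count later smaller elements:
10: 0
12: 0
30: 2
25: 1
38: 1
17: 0
51: 1
45: 0
55: 0
59: 0
66: 0
Current total: 0 + 0 + 2 + 1 + 1 + 0 + 1 + 0 + 0 + 0 + 0 = 5
Shortfall: 55 − 5 = 50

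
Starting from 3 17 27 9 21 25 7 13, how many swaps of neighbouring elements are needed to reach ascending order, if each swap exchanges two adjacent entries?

13

The minimum number of adjacent swaps to sort an array equals its inversion count, since every such swap removes exactly one inversion.
Count inversions — for each element, later elements that are smaller:
3: none → 0
17: 9, 7, 13 → 3
27: 9, 21, 25, 7, 13 → 5
9: 7 → 1
21: 7, 13 → 2
25: 7, 13 → 2
7: none → 0
13: none → 0
Total inversions: 0 + 3 + 5 + 1 + 2 + 2 + 0 + 0 = 13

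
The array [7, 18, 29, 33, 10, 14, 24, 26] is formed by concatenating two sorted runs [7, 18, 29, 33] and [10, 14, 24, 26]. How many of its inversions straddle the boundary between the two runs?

10 split inversions

Take each right-half value and tally the left-half values above it:
r = 10: 18, 29, 33 → 3
r = 14: 18, 29, 33 → 3
r = 24: 29, 33 → 2
r = 26: 29, 33 → 2
Cross-inversions: 3 + 3 + 2 + 2 = 10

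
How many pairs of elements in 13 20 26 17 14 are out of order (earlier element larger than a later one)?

5

Listing every pair i<j with a[i]>a[j] (using 0-based positions):
(1,3): 20 > 17
(1,4): 20 > 14
(2,3): 26 > 17
(2,4): 26 > 14
(3,4): 17 > 14
That's 5 pairs.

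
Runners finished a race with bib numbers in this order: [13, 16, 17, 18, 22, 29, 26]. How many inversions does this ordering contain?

1 inversion

Inversion pairs (indices are 0-based):
(5,6): 29 > 26
That's 1 pair.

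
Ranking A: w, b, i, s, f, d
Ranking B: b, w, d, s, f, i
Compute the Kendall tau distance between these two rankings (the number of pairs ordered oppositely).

6

Assign each item its position (1..6) in the first ordering, then rewrite the second ordering as that position sequence:
positions: w→1, b→2, i→3, s→4, f→5, d→6
second ordering as positions: [2, 1, 6, 4, 5, 3]
Discordant pairs = inversions in this position sequence.
2: 1 → 1
1: 0
6: 4, 5, 3 → 3
4: 3 → 1
5: 3 → 1
3: 0
Total: 1 + 0 + 3 + 1 + 1 + 0 = 6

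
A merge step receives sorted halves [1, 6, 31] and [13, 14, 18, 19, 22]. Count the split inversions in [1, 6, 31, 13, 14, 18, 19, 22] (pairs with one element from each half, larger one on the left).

For each element r of the right run, count left-run elements greater than r:
r = 13: 31 → 1
r = 14: 31 → 1
r = 18: 31 → 1
r = 19: 31 → 1
r = 22: 31 → 1
Cross-inversions: 1 + 1 + 1 + 1 + 1 = 5

5 split inversions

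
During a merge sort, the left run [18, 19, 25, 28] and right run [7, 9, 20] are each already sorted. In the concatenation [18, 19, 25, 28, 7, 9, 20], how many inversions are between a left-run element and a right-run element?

For each element r of the right run, count left-run elements greater than r:
r = 7: 18, 19, 25, 28 → 4
r = 9: 18, 19, 25, 28 → 4
r = 20: 25, 28 → 2
Cross-inversions: 4 + 4 + 2 = 10

10 split inversions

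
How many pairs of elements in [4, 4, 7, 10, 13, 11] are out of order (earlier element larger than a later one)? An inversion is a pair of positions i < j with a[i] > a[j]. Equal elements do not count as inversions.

Count, for each position, how many later elements it exceeds:
4: 0
4: 0
7: 0
10: 0
13: 1
11: 0
Sum: 0 + 0 + 0 + 0 + 1 + 0 = 1

1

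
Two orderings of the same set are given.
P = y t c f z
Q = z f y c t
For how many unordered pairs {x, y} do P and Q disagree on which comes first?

8

Assign each item its position (1..5) in the first ordering, then rewrite the second ordering as that position sequence:
positions: y→1, t→2, c→3, f→4, z→5
second ordering as positions: [5, 4, 1, 3, 2]
Discordant pairs = inversions in this position sequence.
5: 4, 1, 3, 2 → 4
4: 1, 3, 2 → 3
1: 0
3: 2 → 1
2: 0
Total: 4 + 3 + 0 + 1 + 0 = 8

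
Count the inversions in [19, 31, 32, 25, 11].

There are 6 inversions.

Inversion pairs (indices are 0-based):
(0,4): 19 > 11
(1,3): 31 > 25
(1,4): 31 > 11
(2,3): 32 > 25
(2,4): 32 > 11
(3,4): 25 > 11
That's 6 pairs.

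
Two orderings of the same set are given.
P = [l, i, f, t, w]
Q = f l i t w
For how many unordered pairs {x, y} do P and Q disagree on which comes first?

There are 2 disagreeing pairs.

Assign each item its position (1..5) in the first ordering, then rewrite the second ordering as that position sequence:
positions: l→1, i→2, f→3, t→4, w→5
second ordering as positions: [3, 1, 2, 4, 5]
Discordant pairs = inversions in this position sequence.
3: 1, 2 → 2
1: 0
2: 0
4: 0
5: 0
Total: 2 + 0 + 0 + 0 + 0 = 2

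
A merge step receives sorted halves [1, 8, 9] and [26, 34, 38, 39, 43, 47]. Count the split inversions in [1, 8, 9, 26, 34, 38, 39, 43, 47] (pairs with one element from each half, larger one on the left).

For each element r of the right run, count left-run elements greater than r:
r = 26: none → 0
r = 34: none → 0
r = 38: none → 0
r = 39: none → 0
r = 43: none → 0
r = 47: none → 0
Cross-inversions: 0 + 0 + 0 + 0 + 0 + 0 = 0

0 split inversions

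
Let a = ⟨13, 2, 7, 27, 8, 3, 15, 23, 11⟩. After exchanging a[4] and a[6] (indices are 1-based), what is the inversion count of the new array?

11

Positions 4 and 6 hold 27 and 3; after swapping, the array is [13, 2, 7, 3, 8, 27, 15, 23, 11].
Element-by-element contributions:
13: 5
2: 0
7: 1
3: 0
8: 0
27: 3
15: 1
23: 1
11: 0
Sum: 5 + 0 + 1 + 0 + 0 + 3 + 1 + 1 + 0 = 11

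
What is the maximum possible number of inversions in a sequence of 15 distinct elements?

A reversed (strictly descending) arrangement makes every pair an inversion, giving C(15, 2) inversions.
C(15, 2) = 15·14/2 = 105

105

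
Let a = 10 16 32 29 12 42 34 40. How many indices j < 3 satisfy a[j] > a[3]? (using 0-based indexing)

1 such element

The element at index 3 is 29.
Elements before it: 10, 16, 32
Those larger than 29: 32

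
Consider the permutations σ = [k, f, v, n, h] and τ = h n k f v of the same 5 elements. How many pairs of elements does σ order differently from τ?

Assign each item its position (1..5) in the first ordering, then rewrite the second ordering as that position sequence:
positions: k→1, f→2, v→3, n→4, h→5
second ordering as positions: [5, 4, 1, 2, 3]
Discordant pairs = inversions in this position sequence.
5: 4, 1, 2, 3 → 4
4: 1, 2, 3 → 3
1: 0
2: 0
3: 0
Total: 4 + 3 + 0 + 0 + 0 = 7

7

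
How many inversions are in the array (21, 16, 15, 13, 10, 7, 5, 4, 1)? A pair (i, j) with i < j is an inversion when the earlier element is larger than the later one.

36

Sweep left to right; for each value list the smaller values that follow it:
21 → 16, 15, 13, 10, 7, 5, 4, 1 → 8
16 → 15, 13, 10, 7, 5, 4, 1 → 7
15 → 13, 10, 7, 5, 4, 1 → 6
13 → 10, 7, 5, 4, 1 → 5
10 → 7, 5, 4, 1 → 4
7 → 5, 4, 1 → 3
5 → 4, 1 → 2
4 → 1 → 1
1 → none → 0
Sum: 8 + 7 + 6 + 5 + 4 + 3 + 2 + 1 + 0 = 36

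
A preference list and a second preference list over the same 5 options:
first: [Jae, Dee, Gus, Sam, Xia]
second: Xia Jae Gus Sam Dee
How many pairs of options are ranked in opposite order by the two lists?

Assign each item its position (1..5) in the first ordering, then rewrite the second ordering as that position sequence:
positions: Jae→1, Dee→2, Gus→3, Sam→4, Xia→5
second ordering as positions: [5, 1, 3, 4, 2]
Discordant pairs = inversions in this position sequence.
5: 1, 3, 4, 2 → 4
1: 0
3: 2 → 1
4: 2 → 1
2: 0
Total: 4 + 0 + 1 + 1 + 0 = 6

6 pairs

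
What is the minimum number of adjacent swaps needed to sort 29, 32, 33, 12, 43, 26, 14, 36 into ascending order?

13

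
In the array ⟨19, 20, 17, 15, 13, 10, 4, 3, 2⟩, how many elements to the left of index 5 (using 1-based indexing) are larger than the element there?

4 such elements

The element at index 5 is 13.
Elements before it: 19, 20, 17, 15
Those larger than 13: 19, 20, 17, 15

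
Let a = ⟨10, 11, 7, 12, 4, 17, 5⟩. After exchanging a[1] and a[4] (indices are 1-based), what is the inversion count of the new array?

14 inversions

Positions 1 and 4 hold 10 and 12; after swapping, the array is [12, 11, 7, 10, 4, 17, 5].
Element-by-element contributions:
12 → 11, 7, 10, 4, 5 → 5
11 → 7, 10, 4, 5 → 4
7 → 4, 5 → 2
10 → 4, 5 → 2
4 → none → 0
17 → 5 → 1
5 → none → 0
Sum: 5 + 4 + 2 + 2 + 0 + 1 + 0 = 14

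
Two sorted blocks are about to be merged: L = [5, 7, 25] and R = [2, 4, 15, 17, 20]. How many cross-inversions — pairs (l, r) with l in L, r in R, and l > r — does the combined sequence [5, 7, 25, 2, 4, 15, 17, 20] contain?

9 split inversions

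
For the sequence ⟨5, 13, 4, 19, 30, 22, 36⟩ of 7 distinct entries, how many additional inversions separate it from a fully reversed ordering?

18 inversions short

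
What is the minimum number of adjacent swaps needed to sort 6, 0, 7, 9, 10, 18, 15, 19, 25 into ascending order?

2

Minimum adjacent swaps = number of inversions (each swap of adjacent out-of-order elements removes one inversion and no swap can remove more).
Count inversions — for each element, later elements that are smaller:
6: 0 → 1
0: none → 0
7: none → 0
9: none → 0
10: none → 0
18: 15 → 1
15: none → 0
19: none → 0
25: none → 0
Total inversions: 1 + 0 + 0 + 0 + 0 + 1 + 0 + 0 + 0 = 2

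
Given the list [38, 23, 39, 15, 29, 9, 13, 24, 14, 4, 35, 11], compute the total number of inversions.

Element-by-element contributions:
38: 10
23: 6
39: 9
15: 5
29: 6
9: 1
13: 2
24: 3
14: 2
4: 0
35: 1
11: 0
Sum: 10 + 6 + 9 + 5 + 6 + 1 + 2 + 3 + 2 + 0 + 1 + 0 = 45

45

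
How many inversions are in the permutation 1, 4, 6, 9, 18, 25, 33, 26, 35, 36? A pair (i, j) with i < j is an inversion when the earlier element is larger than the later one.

1

Element-by-element contributions:
1 → none → 0
4 → none → 0
6 → none → 0
9 → none → 0
18 → none → 0
25 → none → 0
33 → 26 → 1
26 → none → 0
35 → none → 0
36 → none → 0
Sum: 0 + 0 + 0 + 0 + 0 + 0 + 1 + 0 + 0 + 0 = 1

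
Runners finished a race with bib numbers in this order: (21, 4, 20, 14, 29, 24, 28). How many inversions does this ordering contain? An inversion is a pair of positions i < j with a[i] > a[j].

Listing every pair i<j with a[i]>a[j] (using 1-based positions):
(1,2): 21 > 4
(1,3): 21 > 20
(1,4): 21 > 14
(3,4): 20 > 14
(5,6): 29 > 24
(5,7): 29 > 28
That's 6 pairs.

6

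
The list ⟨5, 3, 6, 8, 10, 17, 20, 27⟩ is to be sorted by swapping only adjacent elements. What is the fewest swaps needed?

1 adjacent swap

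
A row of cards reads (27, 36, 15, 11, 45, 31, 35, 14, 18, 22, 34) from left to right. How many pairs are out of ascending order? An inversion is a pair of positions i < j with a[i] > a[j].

28 inversions

For each element, count later entries that are smaller:
27 → 15, 11, 14, 18, 22 → 5
36 → 15, 11, 31, 35, 14, 18, 22, 34 → 8
15 → 11, 14 → 2
11 → none → 0
45 → 31, 35, 14, 18, 22, 34 → 6
31 → 14, 18, 22 → 3
35 → 14, 18, 22, 34 → 4
14 → none → 0
18 → none → 0
22 → none → 0
34 → none → 0
Sum: 5 + 8 + 2 + 0 + 6 + 3 + 4 + 0 + 0 + 0 + 0 = 28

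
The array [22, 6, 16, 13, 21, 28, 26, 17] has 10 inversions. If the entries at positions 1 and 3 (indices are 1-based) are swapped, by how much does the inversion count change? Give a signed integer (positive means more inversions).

Positions 1 and 3 hold 22 and 16; after swapping, the array is [16, 6, 22, 13, 21, 28, 26, 17].
Sweep left to right; for each value list the smaller values that follow it:
16 → 6, 13 → 2
6 → none → 0
22 → 13, 21, 17 → 3
13 → none → 0
21 → 17 → 1
28 → 26, 17 → 2
26 → 17 → 1
17 → none → 0
Sum: 2 + 0 + 3 + 0 + 1 + 2 + 1 + 0 = 9
Change: 9 − 10 = -1

-1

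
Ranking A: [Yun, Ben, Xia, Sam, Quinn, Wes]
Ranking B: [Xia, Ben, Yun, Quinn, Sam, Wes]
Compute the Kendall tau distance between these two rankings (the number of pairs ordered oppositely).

4

Assign each item its position (1..6) in the first ordering, then rewrite the second ordering as that position sequence:
positions: Yun→1, Ben→2, Xia→3, Sam→4, Quinn→5, Wes→6
second ordering as positions: [3, 2, 1, 5, 4, 6]
Discordant pairs = inversions in this position sequence.
3: 2, 1 → 2
2: 1 → 1
1: 0
5: 4 → 1
4: 0
6: 0
Total: 2 + 1 + 0 + 1 + 0 + 0 = 4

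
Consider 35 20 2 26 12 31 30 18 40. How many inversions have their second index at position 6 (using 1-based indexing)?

1

The element at index 6 is 31.
Elements before it: 35, 20, 2, 26, 12
Those larger than 31: 35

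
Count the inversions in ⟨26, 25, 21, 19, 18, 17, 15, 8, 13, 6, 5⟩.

Sweep left to right; for each value list the smaller values that follow it:
26 → 25, 21, 19, 18, 17, 15, 8, 13, 6, 5 → 10
25 → 21, 19, 18, 17, 15, 8, 13, 6, 5 → 9
21 → 19, 18, 17, 15, 8, 13, 6, 5 → 8
19 → 18, 17, 15, 8, 13, 6, 5 → 7
18 → 17, 15, 8, 13, 6, 5 → 6
17 → 15, 8, 13, 6, 5 → 5
15 → 8, 13, 6, 5 → 4
8 → 6, 5 → 2
13 → 6, 5 → 2
6 → 5 → 1
5 → none → 0
Sum: 10 + 9 + 8 + 7 + 6 + 5 + 4 + 2 + 2 + 1 + 0 = 54

54 inversions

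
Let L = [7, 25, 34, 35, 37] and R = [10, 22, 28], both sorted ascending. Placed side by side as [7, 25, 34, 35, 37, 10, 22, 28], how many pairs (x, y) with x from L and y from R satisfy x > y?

Take each right-half value and tally the left-half values above it:
r = 10: 25, 34, 35, 37 → 4
r = 22: 25, 34, 35, 37 → 4
r = 28: 34, 35, 37 → 3
Cross-inversions: 4 + 4 + 3 = 11

11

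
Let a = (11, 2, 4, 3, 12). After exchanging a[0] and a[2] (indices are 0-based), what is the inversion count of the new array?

Positions 0 and 2 hold 11 and 4; after swapping, the array is [4, 2, 11, 3, 12].
Element-by-element contributions:
4 → 2, 3 → 2
2 → none → 0
11 → 3 → 1
3 → none → 0
12 → none → 0
Sum: 2 + 0 + 1 + 0 + 0 = 3

3 inversions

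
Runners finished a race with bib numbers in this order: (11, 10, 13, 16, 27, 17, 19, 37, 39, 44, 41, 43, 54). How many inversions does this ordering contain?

For each element, count later entries that are smaller:
11 → 10 → 1
10 → none → 0
13 → none → 0
16 → none → 0
27 → 17, 19 → 2
17 → none → 0
19 → none → 0
37 → none → 0
39 → none → 0
44 → 41, 43 → 2
41 → none → 0
43 → none → 0
54 → none → 0
Sum: 1 + 0 + 0 + 0 + 2 + 0 + 0 + 0 + 0 + 2 + 0 + 0 + 0 = 5

5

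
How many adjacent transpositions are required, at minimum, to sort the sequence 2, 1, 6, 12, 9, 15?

Swaps: 2

Minimum adjacent swaps = number of inversions (each swap of adjacent out-of-order elements removes one inversion and no swap can remove more).
Count inversions — for each element, later elements that are smaller:
2: 1 → 1
1: none → 0
6: none → 0
12: 9 → 1
9: none → 0
15: none → 0
Total inversions: 1 + 0 + 0 + 1 + 0 + 0 = 2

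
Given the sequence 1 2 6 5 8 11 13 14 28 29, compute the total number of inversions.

1

Element-by-element contributions:
1: 0
2: 0
6: 1
5: 0
8: 0
11: 0
13: 0
14: 0
28: 0
29: 0
Sum: 0 + 0 + 1 + 0 + 0 + 0 + 0 + 0 + 0 + 0 = 1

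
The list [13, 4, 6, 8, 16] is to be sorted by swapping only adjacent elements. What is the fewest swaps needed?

3

Minimum adjacent swaps = number of inversions (each swap of adjacent out-of-order elements removes one inversion and no swap can remove more).
Count inversions — for each element, later elements that are smaller:
13: 4, 6, 8 → 3
4: none → 0
6: none → 0
8: none → 0
16: none → 0
Total inversions: 3 + 0 + 0 + 0 + 0 = 3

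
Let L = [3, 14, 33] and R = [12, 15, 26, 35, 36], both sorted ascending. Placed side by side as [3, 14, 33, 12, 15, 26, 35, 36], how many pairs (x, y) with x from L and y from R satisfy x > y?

Count, for every r in R, how many entries of L exceed r:
r = 12: 14, 33 → 2
r = 15: 33 → 1
r = 26: 33 → 1
r = 35: none → 0
r = 36: none → 0
Cross-inversions: 2 + 1 + 1 + 0 + 0 = 4

4 cross-inversions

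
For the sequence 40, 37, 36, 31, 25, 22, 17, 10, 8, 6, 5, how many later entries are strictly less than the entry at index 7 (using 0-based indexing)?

3

The element at index 7 is 10.
Elements after it: 8, 6, 5
Those smaller than 10: 8, 6, 5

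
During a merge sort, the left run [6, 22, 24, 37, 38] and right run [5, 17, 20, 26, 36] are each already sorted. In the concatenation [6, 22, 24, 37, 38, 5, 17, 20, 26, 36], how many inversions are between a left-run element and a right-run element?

Cross-inversions: 17

For each element r of the right run, count left-run elements greater than r:
r = 5: 6, 22, 24, 37, 38 → 5
r = 17: 22, 24, 37, 38 → 4
r = 20: 22, 24, 37, 38 → 4
r = 26: 37, 38 → 2
r = 36: 37, 38 → 2
Cross-inversions: 5 + 4 + 4 + 2 + 2 = 17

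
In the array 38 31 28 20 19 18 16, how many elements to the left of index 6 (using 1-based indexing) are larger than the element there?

The element at index 6 is 18.
Elements before it: 38, 31, 28, 20, 19
Those larger than 18: 38, 31, 28, 20, 19

5 such elements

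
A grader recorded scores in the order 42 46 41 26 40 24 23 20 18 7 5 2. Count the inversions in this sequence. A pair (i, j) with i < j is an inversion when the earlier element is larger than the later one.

For each element, count later entries that are smaller:
42: 10
46: 10
41: 9
26: 7
40: 7
24: 6
23: 5
20: 4
18: 3
7: 2
5: 1
2: 0
Sum: 10 + 10 + 9 + 7 + 7 + 6 + 5 + 4 + 3 + 2 + 1 + 0 = 64

64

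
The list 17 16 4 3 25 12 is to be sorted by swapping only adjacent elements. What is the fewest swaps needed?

Swaps: 9

Each adjacent swap fixes exactly one inversion, so the minimum swap count equals the number of inversions.
Count inversions — for each element, later elements that are smaller:
17: 16, 4, 3, 12 → 4
16: 4, 3, 12 → 3
4: 3 → 1
3: none → 0
25: 12 → 1
12: none → 0
Total inversions: 4 + 3 + 1 + 0 + 1 + 0 = 9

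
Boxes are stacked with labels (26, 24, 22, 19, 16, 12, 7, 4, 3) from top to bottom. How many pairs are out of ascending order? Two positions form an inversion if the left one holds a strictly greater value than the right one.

36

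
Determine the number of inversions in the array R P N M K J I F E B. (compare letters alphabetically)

Count, for each position, how many later elements it exceeds:
R → P, N, M, K, J, I, F, E, B → 9
P → N, M, K, J, I, F, E, B → 8
N → M, K, J, I, F, E, B → 7
M → K, J, I, F, E, B → 6
K → J, I, F, E, B → 5
J → I, F, E, B → 4
I → F, E, B → 3
F → E, B → 2
E → B → 1
B → none → 0
Sum: 9 + 8 + 7 + 6 + 5 + 4 + 3 + 2 + 1 + 0 = 45

There are 45 inversions.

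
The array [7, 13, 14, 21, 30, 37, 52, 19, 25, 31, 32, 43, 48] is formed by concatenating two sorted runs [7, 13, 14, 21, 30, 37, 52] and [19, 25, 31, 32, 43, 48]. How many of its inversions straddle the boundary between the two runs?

Split inversions: 13

Count, for every r in R, how many entries of L exceed r:
r = 19: 21, 30, 37, 52 → 4
r = 25: 30, 37, 52 → 3
r = 31: 37, 52 → 2
r = 32: 37, 52 → 2
r = 43: 52 → 1
r = 48: 52 → 1
Cross-inversions: 4 + 3 + 2 + 2 + 1 + 1 = 13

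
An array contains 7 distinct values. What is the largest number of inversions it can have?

21 inversions

The maximum occurs when the array is in strictly decreasing order: every one of the C(7, 2) pairs is inverted.
C(7, 2) = 7·6/2 = 21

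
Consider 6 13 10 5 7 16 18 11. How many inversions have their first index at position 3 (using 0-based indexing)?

0 such elements

The element at index 3 is 5.
Elements after it: 7, 16, 18, 11
None of them are smaller than 5.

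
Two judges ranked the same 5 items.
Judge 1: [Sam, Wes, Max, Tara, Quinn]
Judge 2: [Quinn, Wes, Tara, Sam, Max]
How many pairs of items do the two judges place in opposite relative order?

Assign each item its position (1..5) in the first ordering, then rewrite the second ordering as that position sequence:
positions: Sam→1, Wes→2, Max→3, Tara→4, Quinn→5
second ordering as positions: [5, 2, 4, 1, 3]
Discordant pairs = inversions in this position sequence.
5: 2, 4, 1, 3 → 4
2: 1 → 1
4: 1, 3 → 2
1: 0
3: 0
Total: 4 + 1 + 2 + 0 + 0 = 7

7 discordant pairs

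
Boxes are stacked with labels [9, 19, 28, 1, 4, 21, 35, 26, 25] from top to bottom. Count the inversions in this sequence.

Out-of-order pairs: 12

Count, for each position, how many later elements it exceeds:
9: 2
19: 2
28: 5
1: 0
4: 0
21: 0
35: 2
26: 1
25: 0
Sum: 2 + 2 + 5 + 0 + 0 + 0 + 2 + 1 + 0 = 12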